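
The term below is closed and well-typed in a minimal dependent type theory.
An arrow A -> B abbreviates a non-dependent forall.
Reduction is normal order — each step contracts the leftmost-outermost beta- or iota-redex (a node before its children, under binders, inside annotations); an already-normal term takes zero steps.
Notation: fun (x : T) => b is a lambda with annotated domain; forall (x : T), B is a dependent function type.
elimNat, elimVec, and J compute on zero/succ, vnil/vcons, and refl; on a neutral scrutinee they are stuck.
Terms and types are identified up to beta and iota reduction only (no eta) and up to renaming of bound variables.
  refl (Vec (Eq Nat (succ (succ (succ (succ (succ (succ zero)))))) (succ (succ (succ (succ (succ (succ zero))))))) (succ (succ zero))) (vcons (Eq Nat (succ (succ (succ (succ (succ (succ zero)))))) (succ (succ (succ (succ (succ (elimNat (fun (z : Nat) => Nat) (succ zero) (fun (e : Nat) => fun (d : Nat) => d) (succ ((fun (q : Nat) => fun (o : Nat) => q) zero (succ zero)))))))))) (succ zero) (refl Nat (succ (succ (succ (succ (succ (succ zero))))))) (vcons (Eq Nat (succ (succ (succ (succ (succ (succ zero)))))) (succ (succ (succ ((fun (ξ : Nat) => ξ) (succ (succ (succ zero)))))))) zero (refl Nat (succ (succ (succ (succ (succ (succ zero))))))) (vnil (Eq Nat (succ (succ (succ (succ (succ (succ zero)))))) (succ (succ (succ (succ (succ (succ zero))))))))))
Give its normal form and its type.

resulting normal form:
  refl (Vec (Eq Nat (succ (succ (succ (succ (succ (succ zero)))))) (succ (succ (succ (succ (succ (succ zero))))))) (succ (succ zero))) (vcons (Eq Nat (succ (succ (succ (succ (succ (succ zero)))))) (succ (succ (succ (succ (succ (succ zero))))))) (succ zero) (refl Nat (succ (succ (succ (succ (succ (succ zero))))))) (vcons (Eq Nat (succ (succ (succ (succ (succ (succ zero)))))) (succ (succ (succ (succ (succ (succ zero))))))) zero (refl Nat (succ (succ (succ (succ (succ (succ zero))))))) (vnil (Eq Nat (succ (succ (succ (succ (succ (succ zero)))))) (succ (succ (succ (succ (succ (succ zero))))))))))
inferred type:
  Eq (Vec (Eq Nat (succ (succ (succ (succ (succ (succ zero)))))) (succ (succ (succ (succ (succ (succ zero))))))) (succ (succ zero))) (vcons (Eq Nat (succ (succ (succ (succ (succ (succ zero)))))) (succ (succ (succ (succ (succ (succ zero))))))) (succ zero) (refl Nat (succ (succ (succ (succ (succ (succ zero))))))) (vcons (Eq Nat (succ (succ (succ (succ (succ (succ zero)))))) (succ (succ (succ (succ (succ (succ zero))))))) zero (refl Nat (succ (succ (succ (succ (succ (succ zero))))))) (vnil (Eq Nat (succ (succ (succ (succ (succ (succ zero)))))) (succ (succ (succ (succ (succ (succ zero)))))))))) (vcons (Eq Nat (succ (succ (succ (succ (succ (succ zero)))))) (succ (succ (succ (succ (succ (succ zero))))))) (succ zero) (refl Nat (succ (succ (succ (succ (succ (succ zero))))))) (vcons (Eq Nat (succ (succ (succ (succ (succ (succ zero)))))) (succ (succ (succ (succ (succ (succ zero))))))) zero (refl Nat (succ (succ (succ (succ (succ (succ zero))))))) (vnil (Eq Nat (succ (succ (succ (succ (succ (succ zero)))))) (succ (succ (succ (succ (succ (succ zero))))))))))
observation: the leftmost-outermost redex is an elimNat iota-redex, and normalization takes 7 steps.


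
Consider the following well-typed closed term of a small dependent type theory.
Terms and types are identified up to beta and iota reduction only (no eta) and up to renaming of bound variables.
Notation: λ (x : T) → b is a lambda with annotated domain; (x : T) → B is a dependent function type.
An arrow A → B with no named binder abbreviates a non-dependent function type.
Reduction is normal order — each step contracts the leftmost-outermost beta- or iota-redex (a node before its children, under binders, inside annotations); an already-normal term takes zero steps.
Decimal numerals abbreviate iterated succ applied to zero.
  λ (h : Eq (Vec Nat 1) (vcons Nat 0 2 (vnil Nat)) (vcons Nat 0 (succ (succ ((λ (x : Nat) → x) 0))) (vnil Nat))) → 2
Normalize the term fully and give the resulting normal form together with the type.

resulting normal form:
  λ (h : Eq (Vec Nat 1) (vcons Nat 0 2 (vnil Nat)) (vcons Nat 0 2 (vnil Nat))) → 2
the term's type:
  Eq (Vec Nat 1) (vcons Nat 0 2 (vnil Nat)) (vcons Nat 0 2 (vnil Nat)) → Nat
observation: reduction starts at a beta-redex, and 1 normal-order step reach the normal form.


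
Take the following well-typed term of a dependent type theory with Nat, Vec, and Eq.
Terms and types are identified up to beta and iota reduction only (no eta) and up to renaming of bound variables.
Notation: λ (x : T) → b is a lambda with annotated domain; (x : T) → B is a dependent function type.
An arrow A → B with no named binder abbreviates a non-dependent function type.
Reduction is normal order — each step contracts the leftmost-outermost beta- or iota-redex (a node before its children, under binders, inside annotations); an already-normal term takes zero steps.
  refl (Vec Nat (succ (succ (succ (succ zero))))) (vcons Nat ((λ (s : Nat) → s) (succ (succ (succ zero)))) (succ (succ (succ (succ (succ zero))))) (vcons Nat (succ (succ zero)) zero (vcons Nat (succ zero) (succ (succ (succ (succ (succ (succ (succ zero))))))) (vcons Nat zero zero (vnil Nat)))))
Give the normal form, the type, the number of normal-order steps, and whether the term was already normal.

reduced normal form:
  refl (Vec Nat (succ (succ (succ (succ zero))))) (vcons Nat (succ (succ (succ zero))) (succ (succ (succ (succ (succ zero))))) (vcons Nat (succ (succ zero)) zero (vcons Nat (succ zero) (succ (succ (succ (succ (succ (succ (succ zero))))))) (vcons Nat zero zero (vnil Nat)))))
the term's type:
  Eq (Vec Nat (succ (succ (succ (succ zero))))) (vcons Nat (succ (succ (succ zero))) (succ (succ (succ (succ (succ zero))))) (vcons Nat (succ (succ zero)) zero (vcons Nat (succ zero) (succ (succ (succ (succ (succ (succ (succ zero))))))) (vcons Nat zero zero (vnil Nat))))) (vcons Nat (succ (succ (succ zero))) (succ (succ (succ (succ (succ zero))))) (vcons Nat (succ (succ zero)) zero (vcons Nat (succ zero) (succ (succ (succ (succ (succ (succ (succ zero))))))) (vcons Nat zero zero (vnil Nat)))))
steps to reach normal form (normal order): 1
already normal: no
first contracted redex: a beta-redex


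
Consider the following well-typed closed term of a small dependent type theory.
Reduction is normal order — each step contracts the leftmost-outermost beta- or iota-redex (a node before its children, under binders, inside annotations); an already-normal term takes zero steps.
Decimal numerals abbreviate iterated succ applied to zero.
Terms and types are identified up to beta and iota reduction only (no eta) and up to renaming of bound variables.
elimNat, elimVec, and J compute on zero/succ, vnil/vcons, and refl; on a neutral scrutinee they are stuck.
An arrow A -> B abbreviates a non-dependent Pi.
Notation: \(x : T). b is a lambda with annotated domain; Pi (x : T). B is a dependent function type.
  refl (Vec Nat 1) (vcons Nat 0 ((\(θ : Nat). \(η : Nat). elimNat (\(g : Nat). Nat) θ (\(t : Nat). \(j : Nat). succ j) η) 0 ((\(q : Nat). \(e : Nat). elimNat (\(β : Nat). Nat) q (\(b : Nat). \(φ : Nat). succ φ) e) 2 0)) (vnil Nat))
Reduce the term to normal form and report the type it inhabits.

normal form:
  refl (Vec Nat 1) (vcons Nat 0 2 (vnil Nat))
inferred type:
  Eq (Vec Nat 1) (vcons Nat 0 2 (vnil Nat)) (vcons Nat 0 2 (vnil Nat))


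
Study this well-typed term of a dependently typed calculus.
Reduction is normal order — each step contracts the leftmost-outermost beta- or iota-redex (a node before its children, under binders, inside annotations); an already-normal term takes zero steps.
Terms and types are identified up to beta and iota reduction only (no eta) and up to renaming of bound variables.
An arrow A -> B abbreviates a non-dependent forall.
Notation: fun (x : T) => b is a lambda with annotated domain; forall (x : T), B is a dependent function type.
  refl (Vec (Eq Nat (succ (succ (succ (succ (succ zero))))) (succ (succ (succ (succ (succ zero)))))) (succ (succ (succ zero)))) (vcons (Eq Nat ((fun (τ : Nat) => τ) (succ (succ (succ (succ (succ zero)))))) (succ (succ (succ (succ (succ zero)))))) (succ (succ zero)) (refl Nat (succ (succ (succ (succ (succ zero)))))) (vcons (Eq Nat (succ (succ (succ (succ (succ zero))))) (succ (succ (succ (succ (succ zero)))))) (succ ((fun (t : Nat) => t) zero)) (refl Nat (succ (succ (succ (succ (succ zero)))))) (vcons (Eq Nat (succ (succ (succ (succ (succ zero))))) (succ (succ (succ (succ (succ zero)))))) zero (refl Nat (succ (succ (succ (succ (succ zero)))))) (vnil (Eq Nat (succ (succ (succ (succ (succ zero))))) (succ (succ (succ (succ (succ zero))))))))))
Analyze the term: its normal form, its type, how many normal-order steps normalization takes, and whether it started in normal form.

resulting normal form:
  refl (Vec (Eq Nat (succ (succ (succ (succ (succ zero))))) (succ (succ (succ (succ (succ zero)))))) (succ (succ (succ zero)))) (vcons (Eq Nat (succ (succ (succ (succ (succ zero))))) (succ (succ (succ (succ (succ zero)))))) (succ (succ zero)) (refl Nat (succ (succ (succ (succ (succ zero)))))) (vcons (Eq Nat (succ (succ (succ (succ (succ zero))))) (succ (succ (succ (succ (succ zero)))))) (succ zero) (refl Nat (succ (succ (succ (succ (succ zero)))))) (vcons (Eq Nat (succ (succ (succ (succ (succ zero))))) (succ (succ (succ (succ (succ zero)))))) zero (refl Nat (succ (succ (succ (succ (succ zero)))))) (vnil (Eq Nat (succ (succ (succ (succ (succ zero))))) (succ (succ (succ (succ (succ zero))))))))))
type:
  Eq (Vec (Eq Nat (succ (succ (succ (succ (succ zero))))) (succ (succ (succ (succ (succ zero)))))) (succ (succ (succ zero)))) (vcons (Eq Nat (succ (succ (succ (succ (succ zero))))) (succ (succ (succ (succ (succ zero)))))) (succ (succ zero)) (refl Nat (succ (succ (succ (succ (succ zero)))))) (vcons (Eq Nat (succ (succ (succ (succ (succ zero))))) (succ (succ (succ (succ (succ zero)))))) (succ zero) (refl Nat (succ (succ (succ (succ (succ zero)))))) (vcons (Eq Nat (succ (succ (succ (succ (succ zero))))) (succ (succ (succ (succ (succ zero)))))) zero (refl Nat (succ (succ (succ (succ (succ zero)))))) (vnil (Eq Nat (succ (succ (succ (succ (succ zero))))) (succ (succ (succ (succ (succ zero)))))))))) (vcons (Eq Nat (succ (succ (succ (succ (succ zero))))) (succ (succ (succ (succ (succ zero)))))) (succ (succ zero)) (refl Nat (succ (succ (succ (succ (succ zero)))))) (vcons (Eq Nat (succ (succ (succ (succ (succ zero))))) (succ (succ (succ (succ (succ zero)))))) (succ zero) (refl Nat (succ (succ (succ (succ (succ zero)))))) (vcons (Eq Nat (succ (succ (succ (succ (succ zero))))) (succ (succ (succ (succ (succ zero)))))) zero (refl Nat (succ (succ (succ (succ (succ zero)))))) (vnil (Eq Nat (succ (succ (succ (succ (succ zero))))) (succ (succ (succ (succ (succ zero))))))))))
steps to reach normal form (normal order): 2
already normal: no
first contracted redex: a beta-redex


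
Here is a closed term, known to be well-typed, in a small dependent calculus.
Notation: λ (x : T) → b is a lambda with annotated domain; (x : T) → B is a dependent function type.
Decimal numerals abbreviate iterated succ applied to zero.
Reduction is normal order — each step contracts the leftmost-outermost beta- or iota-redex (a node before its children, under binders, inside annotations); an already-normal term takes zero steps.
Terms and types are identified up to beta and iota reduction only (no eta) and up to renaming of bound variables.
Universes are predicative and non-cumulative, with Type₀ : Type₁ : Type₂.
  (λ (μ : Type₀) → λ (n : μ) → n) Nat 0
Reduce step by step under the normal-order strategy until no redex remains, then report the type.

normal-order reduction sequence:
  (λ (μ : Type₀) → λ (n : μ) → n) Nat 0
  ~> (λ (μ : Nat) → μ) 0
  ~> 0
inferred type:
  Nat


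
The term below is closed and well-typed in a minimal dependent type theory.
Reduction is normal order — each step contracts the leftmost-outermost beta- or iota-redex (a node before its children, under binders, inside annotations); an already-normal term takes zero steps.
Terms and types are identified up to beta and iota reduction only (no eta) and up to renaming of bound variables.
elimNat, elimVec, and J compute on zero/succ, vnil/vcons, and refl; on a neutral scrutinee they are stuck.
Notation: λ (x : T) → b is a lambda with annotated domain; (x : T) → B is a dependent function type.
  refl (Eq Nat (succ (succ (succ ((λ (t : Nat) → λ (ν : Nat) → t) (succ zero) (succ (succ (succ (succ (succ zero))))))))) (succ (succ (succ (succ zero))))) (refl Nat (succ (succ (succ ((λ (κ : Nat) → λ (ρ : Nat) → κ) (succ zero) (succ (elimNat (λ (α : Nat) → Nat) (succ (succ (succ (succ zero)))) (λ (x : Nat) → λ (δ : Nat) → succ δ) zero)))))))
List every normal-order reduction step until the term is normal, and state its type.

normal-order reduction:
  refl (Eq Nat (succ (succ (succ ((λ (t : Nat) → λ (ν : Nat) → t) (succ zero) (succ (succ (succ (succ (succ zero))))))))) (succ (succ (succ (succ zero))))) (refl Nat (succ (succ (succ ((λ (κ : Nat) → λ (ρ : Nat) → κ) (succ zero) (succ (elimNat (λ (α : Nat) → Nat) (succ (succ (succ (succ zero)))) (λ (x : Nat) → λ (δ : Nat) → succ δ) zero)))))))
  ~> refl (Eq Nat (succ (succ (succ ((λ (t : Nat) → succ zero) (succ (succ (succ (succ (succ zero))))))))) (succ (succ (succ (succ zero))))) (refl Nat (succ (succ (succ ((λ (ν : Nat) → λ (κ : Nat) → ν) (succ zero) (succ (elimNat (λ (ρ : Nat) → Nat) (succ (succ (succ (succ zero)))) (λ (α : Nat) → λ (x : Nat) → succ x) zero)))))))
  ~> refl (Eq Nat (succ (succ (succ (succ zero)))) (succ (succ (succ (succ zero))))) (refl Nat (succ (succ (succ ((λ (t : Nat) → λ (ν : Nat) → t) (succ zero) (succ (elimNat (λ (κ : Nat) → Nat) (succ (succ (succ (succ zero)))) (λ (ρ : Nat) → λ (α : Nat) → succ α) zero)))))))
  ~> refl (Eq Nat (succ (succ (succ (succ zero)))) (succ (succ (succ (succ zero))))) (refl Nat (succ (succ (succ ((λ (t : Nat) → succ zero) (succ (elimNat (λ (ν : Nat) → Nat) (succ (succ (succ (succ zero)))) (λ (κ : Nat) → λ (ρ : Nat) → succ ρ) zero)))))))
  ~> refl (Eq Nat (succ (succ (succ (succ zero)))) (succ (succ (succ (succ zero))))) (refl Nat (succ (succ (succ (succ zero)))))
inferred type:
  Eq (Eq Nat (succ (succ (succ (succ zero)))) (succ (succ (succ (succ zero))))) (refl Nat (succ (succ (succ (succ zero))))) (refl Nat (succ (succ (succ (succ zero)))))


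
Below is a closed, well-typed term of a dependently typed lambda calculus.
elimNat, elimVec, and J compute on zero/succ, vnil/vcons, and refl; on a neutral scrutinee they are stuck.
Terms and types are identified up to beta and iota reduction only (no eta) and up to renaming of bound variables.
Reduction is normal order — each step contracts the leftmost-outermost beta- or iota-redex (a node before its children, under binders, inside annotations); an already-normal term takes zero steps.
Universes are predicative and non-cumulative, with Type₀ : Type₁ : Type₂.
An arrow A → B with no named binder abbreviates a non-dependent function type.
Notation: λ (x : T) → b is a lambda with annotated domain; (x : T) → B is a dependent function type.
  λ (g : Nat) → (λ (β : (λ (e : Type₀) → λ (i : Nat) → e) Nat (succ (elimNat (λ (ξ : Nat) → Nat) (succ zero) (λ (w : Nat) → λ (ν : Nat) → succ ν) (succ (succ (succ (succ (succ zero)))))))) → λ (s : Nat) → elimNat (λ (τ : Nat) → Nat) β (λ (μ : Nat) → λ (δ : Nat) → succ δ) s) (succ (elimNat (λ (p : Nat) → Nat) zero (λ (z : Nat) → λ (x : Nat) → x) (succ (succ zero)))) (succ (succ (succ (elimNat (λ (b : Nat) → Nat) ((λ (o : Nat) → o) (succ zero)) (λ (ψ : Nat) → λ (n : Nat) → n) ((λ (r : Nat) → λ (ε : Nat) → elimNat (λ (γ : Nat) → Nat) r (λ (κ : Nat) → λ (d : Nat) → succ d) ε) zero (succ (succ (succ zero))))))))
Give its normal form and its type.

reduced normal form:
  λ (g : Nat) → succ (succ (succ (succ (succ zero))))
type:
  Nat → Nat


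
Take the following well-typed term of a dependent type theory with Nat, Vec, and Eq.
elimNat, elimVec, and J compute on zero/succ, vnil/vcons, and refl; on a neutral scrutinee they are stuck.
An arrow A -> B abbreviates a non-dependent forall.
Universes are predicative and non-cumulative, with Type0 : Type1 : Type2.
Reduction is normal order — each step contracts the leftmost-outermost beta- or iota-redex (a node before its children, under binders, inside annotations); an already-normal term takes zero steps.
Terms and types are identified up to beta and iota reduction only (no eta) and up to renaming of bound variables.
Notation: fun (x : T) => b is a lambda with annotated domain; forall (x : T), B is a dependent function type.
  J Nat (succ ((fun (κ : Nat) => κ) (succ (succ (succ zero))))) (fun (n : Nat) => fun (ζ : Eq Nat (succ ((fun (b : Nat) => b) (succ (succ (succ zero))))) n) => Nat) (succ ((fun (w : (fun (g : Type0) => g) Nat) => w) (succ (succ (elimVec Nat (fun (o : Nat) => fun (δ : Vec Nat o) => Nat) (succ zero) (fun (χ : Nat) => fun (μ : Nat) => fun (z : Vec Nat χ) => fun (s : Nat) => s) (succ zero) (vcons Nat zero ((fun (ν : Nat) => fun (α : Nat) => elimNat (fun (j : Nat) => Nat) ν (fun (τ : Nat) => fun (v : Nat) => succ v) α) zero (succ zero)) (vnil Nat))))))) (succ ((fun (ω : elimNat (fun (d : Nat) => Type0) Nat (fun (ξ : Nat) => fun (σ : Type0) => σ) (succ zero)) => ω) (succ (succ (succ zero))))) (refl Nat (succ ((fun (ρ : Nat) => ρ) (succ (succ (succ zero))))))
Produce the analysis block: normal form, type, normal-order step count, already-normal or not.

normal form:
  succ (succ (succ (succ zero)))
the term's type:
  Nat
normal-order step count: 8
term was already normal: no
first contracted redex: a J iota-redex


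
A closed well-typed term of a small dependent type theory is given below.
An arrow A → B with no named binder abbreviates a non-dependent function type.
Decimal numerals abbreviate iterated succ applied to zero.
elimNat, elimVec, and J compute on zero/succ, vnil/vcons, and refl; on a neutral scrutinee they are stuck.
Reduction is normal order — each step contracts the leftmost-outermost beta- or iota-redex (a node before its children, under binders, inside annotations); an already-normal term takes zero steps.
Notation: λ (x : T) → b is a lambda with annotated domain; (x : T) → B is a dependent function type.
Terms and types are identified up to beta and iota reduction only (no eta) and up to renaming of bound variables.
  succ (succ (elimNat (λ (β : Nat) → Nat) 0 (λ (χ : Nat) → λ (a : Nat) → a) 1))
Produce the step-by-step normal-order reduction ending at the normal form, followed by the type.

reduction (normal order):
  succ (succ (elimNat (λ (β : Nat) → Nat) 0 (λ (χ : Nat) → λ (a : Nat) → a) 1))
  ~> succ (succ ((λ (β : Nat) → λ (χ : Nat) → χ) 0 (elimNat (λ (a : Nat) → Nat) 0 (λ (b : Nat) → λ (σ : Nat) → σ) 0)))
  ~> succ (succ ((λ (β : Nat) → β) (elimNat (λ (χ : Nat) → Nat) 0 (λ (a : Nat) → λ (b : Nat) → b) 0)))
  ~> succ (succ (elimNat (λ (β : Nat) → Nat) 0 (λ (χ : Nat) → λ (a : Nat) → a) 0))
  ~> 2
the term's type:
  Nat


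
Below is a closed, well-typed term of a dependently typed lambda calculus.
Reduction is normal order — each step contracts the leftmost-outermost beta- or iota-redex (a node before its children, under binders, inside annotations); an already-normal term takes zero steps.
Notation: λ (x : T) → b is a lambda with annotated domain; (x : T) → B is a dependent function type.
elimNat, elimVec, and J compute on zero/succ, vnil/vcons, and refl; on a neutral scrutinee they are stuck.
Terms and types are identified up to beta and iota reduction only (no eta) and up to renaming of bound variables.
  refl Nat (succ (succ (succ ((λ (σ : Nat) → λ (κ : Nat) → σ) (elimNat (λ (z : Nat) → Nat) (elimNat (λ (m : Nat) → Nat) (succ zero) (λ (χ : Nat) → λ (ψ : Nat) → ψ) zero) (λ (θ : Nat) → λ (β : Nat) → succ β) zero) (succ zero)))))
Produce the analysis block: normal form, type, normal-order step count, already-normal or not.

resulting normal form:
  refl Nat (succ (succ (succ (succ zero))))
inferred type:
  Eq Nat (succ (succ (succ (succ zero)))) (succ (succ (succ (succ zero))))
reduction steps (normal order): 4
started in normal form: no
first contracted redex: a beta-redex


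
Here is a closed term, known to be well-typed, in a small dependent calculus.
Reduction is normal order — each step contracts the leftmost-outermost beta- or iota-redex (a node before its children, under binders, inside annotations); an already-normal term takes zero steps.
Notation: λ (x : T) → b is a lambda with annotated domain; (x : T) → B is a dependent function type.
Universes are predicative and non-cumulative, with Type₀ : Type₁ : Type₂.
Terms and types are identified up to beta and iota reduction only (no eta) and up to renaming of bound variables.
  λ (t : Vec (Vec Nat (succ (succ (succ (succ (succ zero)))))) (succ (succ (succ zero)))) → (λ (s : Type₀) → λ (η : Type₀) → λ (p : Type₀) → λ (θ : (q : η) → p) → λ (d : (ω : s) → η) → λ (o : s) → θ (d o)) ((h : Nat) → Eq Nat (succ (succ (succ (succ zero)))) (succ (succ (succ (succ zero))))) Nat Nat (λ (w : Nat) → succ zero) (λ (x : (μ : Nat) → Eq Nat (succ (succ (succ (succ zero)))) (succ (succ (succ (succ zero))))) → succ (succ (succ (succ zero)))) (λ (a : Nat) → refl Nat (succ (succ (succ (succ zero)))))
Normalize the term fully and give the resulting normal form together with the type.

resulting normal form:
  λ (t : Vec (Vec Nat (succ (succ (succ (succ (succ zero)))))) (succ (succ (succ zero)))) → succ zero
the term's type:
  (t : Vec (Vec Nat (succ (succ (succ (succ (succ zero)))))) (succ (succ (succ zero)))) → Nat
observation: 7 normal-order steps normalize the term, beginning with a beta-redex.


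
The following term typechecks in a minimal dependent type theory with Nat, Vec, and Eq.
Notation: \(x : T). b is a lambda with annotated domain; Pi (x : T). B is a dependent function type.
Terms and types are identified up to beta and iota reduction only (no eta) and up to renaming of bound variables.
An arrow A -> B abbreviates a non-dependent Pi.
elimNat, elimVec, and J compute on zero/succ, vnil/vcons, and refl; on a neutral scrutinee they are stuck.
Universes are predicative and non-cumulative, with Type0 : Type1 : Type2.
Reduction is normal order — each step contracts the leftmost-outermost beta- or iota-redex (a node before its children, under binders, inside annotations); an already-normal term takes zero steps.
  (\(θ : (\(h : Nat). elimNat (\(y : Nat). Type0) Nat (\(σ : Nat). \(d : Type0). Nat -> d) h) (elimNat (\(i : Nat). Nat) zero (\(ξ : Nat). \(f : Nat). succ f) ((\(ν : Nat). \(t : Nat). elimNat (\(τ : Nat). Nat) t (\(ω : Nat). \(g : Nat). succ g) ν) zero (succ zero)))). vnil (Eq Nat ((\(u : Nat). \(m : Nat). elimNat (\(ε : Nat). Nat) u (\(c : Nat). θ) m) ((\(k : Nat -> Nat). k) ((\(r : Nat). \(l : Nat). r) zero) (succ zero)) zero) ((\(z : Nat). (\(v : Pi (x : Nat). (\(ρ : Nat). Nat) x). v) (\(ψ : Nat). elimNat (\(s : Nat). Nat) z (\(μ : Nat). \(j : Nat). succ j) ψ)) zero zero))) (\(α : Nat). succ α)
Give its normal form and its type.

normal form:
  vnil (Eq Nat zero zero)
inferred type:
  Vec (Eq Nat zero zero) zero


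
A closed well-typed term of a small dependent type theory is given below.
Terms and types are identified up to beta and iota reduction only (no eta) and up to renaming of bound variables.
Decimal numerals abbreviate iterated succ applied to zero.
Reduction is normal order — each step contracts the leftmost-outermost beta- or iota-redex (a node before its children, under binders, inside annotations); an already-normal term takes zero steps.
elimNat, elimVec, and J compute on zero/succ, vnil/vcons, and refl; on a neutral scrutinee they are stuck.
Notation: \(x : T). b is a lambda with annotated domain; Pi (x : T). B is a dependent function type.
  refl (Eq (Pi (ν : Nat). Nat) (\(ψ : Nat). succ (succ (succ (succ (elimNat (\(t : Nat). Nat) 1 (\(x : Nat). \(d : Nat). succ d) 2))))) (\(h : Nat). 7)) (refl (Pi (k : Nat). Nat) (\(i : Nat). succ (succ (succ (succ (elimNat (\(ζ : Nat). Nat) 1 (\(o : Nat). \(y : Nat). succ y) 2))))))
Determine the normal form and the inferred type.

resulting normal form:
  refl (Eq (Pi (ν : Nat). Nat) (\(ψ : Nat). 7) (\(t : Nat). 7)) (refl (Pi (x : Nat). Nat) (\(d : Nat). 7))
the term's type:
  Eq (Eq (Pi (ν : Nat). Nat) (\(ψ : Nat). 7) (\(t : Nat). 7)) (refl (Pi (x : Nat). Nat) (\(d : Nat). 7)) (refl (Pi (h : Nat). Nat) (\(k : Nat). 7))


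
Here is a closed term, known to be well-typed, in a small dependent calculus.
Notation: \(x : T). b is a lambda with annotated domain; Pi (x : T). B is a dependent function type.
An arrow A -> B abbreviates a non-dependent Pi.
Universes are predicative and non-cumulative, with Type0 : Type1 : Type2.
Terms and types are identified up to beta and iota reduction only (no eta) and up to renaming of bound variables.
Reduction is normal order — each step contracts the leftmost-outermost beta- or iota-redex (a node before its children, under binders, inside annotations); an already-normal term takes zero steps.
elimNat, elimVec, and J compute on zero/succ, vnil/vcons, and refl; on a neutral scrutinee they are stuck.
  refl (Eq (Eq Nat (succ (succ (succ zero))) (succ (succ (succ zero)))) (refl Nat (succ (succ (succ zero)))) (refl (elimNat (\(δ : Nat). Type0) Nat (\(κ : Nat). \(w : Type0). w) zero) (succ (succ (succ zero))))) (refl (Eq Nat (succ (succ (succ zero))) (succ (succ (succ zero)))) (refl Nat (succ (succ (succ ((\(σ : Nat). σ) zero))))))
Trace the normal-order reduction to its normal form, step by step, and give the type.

reduction (normal order):
  refl (Eq (Eq Nat (succ (succ (succ zero))) (succ (succ (succ zero)))) (refl Nat (succ (succ (succ zero)))) (refl (elimNat (\(δ : Nat). Type0) Nat (\(κ : Nat). \(w : Type0). w) zero) (succ (succ (succ zero))))) (refl (Eq Nat (succ (succ (succ zero))) (succ (succ (succ zero)))) (refl Nat (succ (succ (succ ((\(σ : Nat). σ) zero))))))
  ~> refl (Eq (Eq Nat (succ (succ (succ zero))) (succ (succ (succ zero)))) (refl Nat (succ (succ (succ zero)))) (refl Nat (succ (succ (succ zero))))) (refl (Eq Nat (succ (succ (succ zero))) (succ (succ (succ zero)))) (refl Nat (succ (succ (succ ((\(δ : Nat). δ) zero))))))
  ~> refl (Eq (Eq Nat (succ (succ (succ zero))) (succ (succ (succ zero)))) (refl Nat (succ (succ (succ zero)))) (refl Nat (succ (succ (succ zero))))) (refl (Eq Nat (succ (succ (succ zero))) (succ (succ (succ zero)))) (refl Nat (succ (succ (succ zero)))))
inferred type:
  Eq (Eq (Eq Nat (succ (succ (succ zero))) (succ (succ (succ zero)))) (refl Nat (succ (succ (succ zero)))) (refl Nat (succ (succ (succ zero))))) (refl (Eq Nat (succ (succ (succ zero))) (succ (succ (succ zero)))) (refl Nat (succ (succ (succ zero))))) (refl (Eq Nat (succ (succ (succ zero))) (succ (succ (succ zero)))) (refl Nat (succ (succ (succ zero)))))


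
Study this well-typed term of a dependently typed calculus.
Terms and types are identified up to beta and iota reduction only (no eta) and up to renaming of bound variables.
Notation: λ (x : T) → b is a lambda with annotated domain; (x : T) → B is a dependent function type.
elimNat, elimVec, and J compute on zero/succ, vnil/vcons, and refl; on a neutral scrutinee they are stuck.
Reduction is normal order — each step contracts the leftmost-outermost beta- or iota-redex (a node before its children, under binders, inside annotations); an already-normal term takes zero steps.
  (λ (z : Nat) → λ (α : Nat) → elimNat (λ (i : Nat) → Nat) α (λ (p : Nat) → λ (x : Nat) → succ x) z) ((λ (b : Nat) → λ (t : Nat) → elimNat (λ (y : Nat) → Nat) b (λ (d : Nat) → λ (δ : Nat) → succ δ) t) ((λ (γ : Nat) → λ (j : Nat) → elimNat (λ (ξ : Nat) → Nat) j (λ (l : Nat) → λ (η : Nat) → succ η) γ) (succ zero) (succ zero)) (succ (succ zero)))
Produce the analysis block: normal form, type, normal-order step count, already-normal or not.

reduced normal form:
  λ (z : Nat) → succ (succ (succ (succ z)))
the term's type:
  (z : Nat) → Nat
normal-order step count: 29
term was already normal: no
first redex: a beta-redex


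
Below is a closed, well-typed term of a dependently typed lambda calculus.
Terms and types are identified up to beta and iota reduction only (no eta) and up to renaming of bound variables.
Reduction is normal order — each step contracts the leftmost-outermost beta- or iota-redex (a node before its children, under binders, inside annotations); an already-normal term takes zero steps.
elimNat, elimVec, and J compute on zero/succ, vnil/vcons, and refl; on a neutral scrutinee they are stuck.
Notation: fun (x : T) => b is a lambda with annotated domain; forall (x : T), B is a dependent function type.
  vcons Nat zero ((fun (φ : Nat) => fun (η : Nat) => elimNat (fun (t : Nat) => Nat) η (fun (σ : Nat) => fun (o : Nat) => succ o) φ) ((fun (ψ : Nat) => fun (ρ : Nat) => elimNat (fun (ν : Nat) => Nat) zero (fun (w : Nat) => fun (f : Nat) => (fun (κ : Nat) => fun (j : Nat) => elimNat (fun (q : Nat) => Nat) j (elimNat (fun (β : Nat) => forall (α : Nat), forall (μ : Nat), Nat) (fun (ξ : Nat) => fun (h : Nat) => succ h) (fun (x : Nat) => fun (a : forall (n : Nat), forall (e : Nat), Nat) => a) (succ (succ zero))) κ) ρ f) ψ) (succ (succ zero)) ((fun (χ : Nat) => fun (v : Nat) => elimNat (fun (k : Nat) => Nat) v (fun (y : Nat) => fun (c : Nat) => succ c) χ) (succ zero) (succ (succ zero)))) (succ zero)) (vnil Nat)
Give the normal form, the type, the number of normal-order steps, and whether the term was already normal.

normal form:
  vcons Nat zero (succ (succ (succ (succ (succ (succ (succ zero))))))) (vnil Nat)
the term's type:
  Vec Nat (succ zero)
normal-order step count: 80
term was already normal: no
first contracted redex: a beta-redex


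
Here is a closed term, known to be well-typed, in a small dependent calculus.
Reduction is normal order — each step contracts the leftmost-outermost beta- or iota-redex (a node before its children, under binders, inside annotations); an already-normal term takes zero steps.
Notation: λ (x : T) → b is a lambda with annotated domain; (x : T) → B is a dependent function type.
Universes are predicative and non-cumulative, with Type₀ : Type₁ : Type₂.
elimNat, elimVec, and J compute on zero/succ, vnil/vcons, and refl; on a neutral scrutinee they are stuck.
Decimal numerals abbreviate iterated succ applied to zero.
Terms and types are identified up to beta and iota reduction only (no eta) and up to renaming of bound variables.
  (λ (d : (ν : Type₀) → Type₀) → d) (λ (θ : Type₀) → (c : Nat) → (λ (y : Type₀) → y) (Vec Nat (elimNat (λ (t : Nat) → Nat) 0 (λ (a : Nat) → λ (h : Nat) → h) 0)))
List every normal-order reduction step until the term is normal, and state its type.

normal-order reduction sequence:
  (λ (d : (ν : Type₀) → Type₀) → d) (λ (θ : Type₀) → (c : Nat) → (λ (y : Type₀) → y) (Vec Nat (elimNat (λ (t : Nat) → Nat) 0 (λ (a : Nat) → λ (h : Nat) → h) 0)))
  ~> λ (d : Type₀) → (ν : Nat) → (λ (θ : Type₀) → θ) (Vec Nat (elimNat (λ (c : Nat) → Nat) 0 (λ (y : Nat) → λ (t : Nat) → t) 0))
  ~> λ (d : Type₀) → (ν : Nat) → Vec Nat (elimNat (λ (θ : Nat) → Nat) 0 (λ (c : Nat) → λ (y : Nat) → y) 0)
  ~> λ (d : Type₀) → (ν : Nat) → Vec Nat 0
the term's type:
  (d : Type₀) → Type₀


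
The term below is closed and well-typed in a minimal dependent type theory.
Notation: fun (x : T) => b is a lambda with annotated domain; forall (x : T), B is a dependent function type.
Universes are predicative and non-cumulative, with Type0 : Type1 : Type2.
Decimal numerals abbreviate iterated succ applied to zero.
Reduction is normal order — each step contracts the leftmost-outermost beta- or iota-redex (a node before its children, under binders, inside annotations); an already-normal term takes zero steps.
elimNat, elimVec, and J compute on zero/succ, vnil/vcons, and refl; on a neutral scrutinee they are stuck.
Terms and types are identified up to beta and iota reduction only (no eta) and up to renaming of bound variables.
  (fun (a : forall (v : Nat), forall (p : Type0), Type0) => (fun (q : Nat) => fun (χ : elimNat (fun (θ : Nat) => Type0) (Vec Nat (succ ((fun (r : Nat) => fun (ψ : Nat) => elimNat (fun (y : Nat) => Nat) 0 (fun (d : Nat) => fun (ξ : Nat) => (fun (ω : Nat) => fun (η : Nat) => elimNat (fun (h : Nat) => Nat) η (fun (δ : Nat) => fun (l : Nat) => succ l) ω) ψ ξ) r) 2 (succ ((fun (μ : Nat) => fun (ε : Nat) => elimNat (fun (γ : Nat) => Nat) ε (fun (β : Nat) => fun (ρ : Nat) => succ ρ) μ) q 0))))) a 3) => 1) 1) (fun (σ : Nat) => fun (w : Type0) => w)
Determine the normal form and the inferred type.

normal form:
  fun (a : Vec Nat 5) => 1
type:
  forall (a : Vec Nat 5), Nat
observation: the leftmost-outermost redex is a beta-redex, and normalization takes 51 steps.


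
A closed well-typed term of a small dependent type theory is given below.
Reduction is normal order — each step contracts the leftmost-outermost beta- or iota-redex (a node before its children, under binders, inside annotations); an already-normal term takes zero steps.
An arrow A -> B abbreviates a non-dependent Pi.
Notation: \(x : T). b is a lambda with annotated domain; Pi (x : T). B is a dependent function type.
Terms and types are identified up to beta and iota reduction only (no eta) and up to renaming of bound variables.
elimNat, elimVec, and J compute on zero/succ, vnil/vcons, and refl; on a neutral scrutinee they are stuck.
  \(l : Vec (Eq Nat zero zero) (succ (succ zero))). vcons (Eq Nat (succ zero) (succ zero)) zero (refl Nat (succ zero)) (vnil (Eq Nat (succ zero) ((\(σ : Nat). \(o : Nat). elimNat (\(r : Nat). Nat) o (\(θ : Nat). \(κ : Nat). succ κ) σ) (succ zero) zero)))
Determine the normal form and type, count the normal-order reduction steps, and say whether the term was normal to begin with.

normal form:
  \(l : Vec (Eq Nat zero zero) (succ (succ zero))). vcons (Eq Nat (succ zero) (succ zero)) zero (refl Nat (succ zero)) (vnil (Eq Nat (succ zero) (succ zero)))
the term's type:
  Vec (Eq Nat zero zero) (succ (succ zero)) -> Vec (Eq Nat (succ zero) (succ zero)) (succ zero)
steps to reach normal form (normal order): 6
term was already normal: no
first redex: a beta-redex


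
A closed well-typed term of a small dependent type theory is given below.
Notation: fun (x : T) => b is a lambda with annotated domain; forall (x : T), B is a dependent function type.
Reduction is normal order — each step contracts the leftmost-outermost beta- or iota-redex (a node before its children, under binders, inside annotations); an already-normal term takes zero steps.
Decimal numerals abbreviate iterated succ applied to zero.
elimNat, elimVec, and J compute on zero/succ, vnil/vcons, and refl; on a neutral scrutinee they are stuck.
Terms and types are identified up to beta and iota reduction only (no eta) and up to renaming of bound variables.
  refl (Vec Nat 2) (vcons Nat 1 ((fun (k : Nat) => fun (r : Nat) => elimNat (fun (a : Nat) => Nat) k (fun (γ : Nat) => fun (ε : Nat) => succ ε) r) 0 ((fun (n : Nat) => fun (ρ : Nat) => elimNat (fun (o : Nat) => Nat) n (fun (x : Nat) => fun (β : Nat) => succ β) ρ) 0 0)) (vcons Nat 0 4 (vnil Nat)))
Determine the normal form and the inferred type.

resulting normal form:
  refl (Vec Nat 2) (vcons Nat 1 0 (vcons Nat 0 4 (vnil Nat)))
type:
  Eq (Vec Nat 2) (vcons Nat 1 0 (vcons Nat 0 4 (vnil Nat))) (vcons Nat 1 0 (vcons Nat 0 4 (vnil Nat)))


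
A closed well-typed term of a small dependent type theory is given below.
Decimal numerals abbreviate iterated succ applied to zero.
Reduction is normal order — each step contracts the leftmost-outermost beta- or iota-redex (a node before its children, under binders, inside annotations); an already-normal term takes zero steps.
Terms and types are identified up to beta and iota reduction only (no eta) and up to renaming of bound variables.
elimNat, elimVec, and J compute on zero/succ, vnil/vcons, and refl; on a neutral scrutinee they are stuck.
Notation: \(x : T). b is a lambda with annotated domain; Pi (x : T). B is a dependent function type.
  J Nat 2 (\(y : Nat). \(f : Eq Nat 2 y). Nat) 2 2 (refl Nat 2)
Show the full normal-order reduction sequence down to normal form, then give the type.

normal-order reduction sequence:
  J Nat 2 (\(y : Nat). \(f : Eq Nat 2 y). Nat) 2 2 (refl Nat 2)
  ~> 2
the term's type:
  Nat


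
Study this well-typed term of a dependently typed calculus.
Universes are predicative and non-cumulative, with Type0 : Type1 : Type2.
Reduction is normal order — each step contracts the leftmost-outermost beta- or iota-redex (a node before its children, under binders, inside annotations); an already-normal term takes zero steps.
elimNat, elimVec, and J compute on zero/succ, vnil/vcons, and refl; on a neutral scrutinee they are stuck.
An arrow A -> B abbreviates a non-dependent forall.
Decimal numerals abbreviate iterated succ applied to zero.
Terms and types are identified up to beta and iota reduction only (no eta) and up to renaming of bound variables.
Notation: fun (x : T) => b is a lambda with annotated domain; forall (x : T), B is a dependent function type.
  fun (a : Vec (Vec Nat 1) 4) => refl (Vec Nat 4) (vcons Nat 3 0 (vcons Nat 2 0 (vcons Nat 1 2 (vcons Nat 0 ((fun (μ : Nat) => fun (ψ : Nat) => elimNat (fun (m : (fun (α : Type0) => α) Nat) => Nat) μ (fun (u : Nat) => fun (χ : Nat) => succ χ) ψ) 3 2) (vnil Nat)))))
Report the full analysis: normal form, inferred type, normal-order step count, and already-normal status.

normal form:
  fun (a : Vec (Vec Nat 1) 4) => refl (Vec Nat 4) (vcons Nat 3 0 (vcons Nat 2 0 (vcons Nat 1 2 (vcons Nat 0 5 (vnil Nat)))))
the term's type:
  Vec (Vec Nat 1) 4 -> Eq (Vec Nat 4) (vcons Nat 3 0 (vcons Nat 2 0 (vcons Nat 1 2 (vcons Nat 0 5 (vnil Nat))))) (vcons Nat 3 0 (vcons Nat 2 0 (vcons Nat 1 2 (vcons Nat 0 5 (vnil Nat)))))
steps to reach normal form (normal order): 9
started in normal form: no
first contracted redex: a beta-redex


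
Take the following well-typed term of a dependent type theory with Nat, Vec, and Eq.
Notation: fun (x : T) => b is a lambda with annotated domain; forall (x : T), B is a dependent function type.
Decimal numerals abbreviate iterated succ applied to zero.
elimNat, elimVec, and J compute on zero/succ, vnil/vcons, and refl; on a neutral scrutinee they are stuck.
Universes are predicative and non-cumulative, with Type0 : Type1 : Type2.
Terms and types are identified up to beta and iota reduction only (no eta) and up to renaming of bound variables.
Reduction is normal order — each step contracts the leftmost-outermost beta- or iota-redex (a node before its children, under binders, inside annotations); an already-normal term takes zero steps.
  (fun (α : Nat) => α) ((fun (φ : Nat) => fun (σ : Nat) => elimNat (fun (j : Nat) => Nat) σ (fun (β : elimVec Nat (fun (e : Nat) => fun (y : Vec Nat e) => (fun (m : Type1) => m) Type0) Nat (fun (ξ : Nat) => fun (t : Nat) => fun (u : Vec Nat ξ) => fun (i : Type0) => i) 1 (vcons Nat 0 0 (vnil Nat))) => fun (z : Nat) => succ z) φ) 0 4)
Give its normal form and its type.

normal form:
  4
type:
  Nat
observation: normalization takes exactly 4 steps under the normal-order strategy.


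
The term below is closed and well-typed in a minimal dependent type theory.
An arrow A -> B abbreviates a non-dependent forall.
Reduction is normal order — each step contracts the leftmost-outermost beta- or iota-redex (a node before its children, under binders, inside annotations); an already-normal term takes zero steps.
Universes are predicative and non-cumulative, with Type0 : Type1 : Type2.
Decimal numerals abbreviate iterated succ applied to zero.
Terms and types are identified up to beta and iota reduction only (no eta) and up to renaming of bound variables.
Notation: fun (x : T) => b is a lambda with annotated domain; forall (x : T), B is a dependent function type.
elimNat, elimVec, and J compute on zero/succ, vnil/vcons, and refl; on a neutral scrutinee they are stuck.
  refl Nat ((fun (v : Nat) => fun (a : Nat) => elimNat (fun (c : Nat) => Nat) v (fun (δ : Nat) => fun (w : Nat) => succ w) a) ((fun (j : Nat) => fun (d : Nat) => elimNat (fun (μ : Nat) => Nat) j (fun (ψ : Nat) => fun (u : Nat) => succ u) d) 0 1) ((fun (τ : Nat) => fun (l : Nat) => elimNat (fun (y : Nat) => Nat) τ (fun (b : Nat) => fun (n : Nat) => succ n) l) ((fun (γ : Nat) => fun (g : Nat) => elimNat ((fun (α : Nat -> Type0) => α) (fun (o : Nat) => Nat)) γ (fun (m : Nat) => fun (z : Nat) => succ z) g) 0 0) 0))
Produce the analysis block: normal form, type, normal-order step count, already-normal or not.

resulting normal form:
  refl Nat 1
inferred type:
  Eq Nat 1 1
normal-order step count: 15
already normal: no
first contracted redex: a beta-redex
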